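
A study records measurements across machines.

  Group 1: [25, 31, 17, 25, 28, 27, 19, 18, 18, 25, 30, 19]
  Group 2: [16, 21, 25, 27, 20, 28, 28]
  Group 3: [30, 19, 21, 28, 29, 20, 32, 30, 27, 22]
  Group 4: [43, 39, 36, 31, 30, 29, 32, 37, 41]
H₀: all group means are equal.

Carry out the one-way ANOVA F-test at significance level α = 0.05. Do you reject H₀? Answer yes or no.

Group means [23.50, 23.57, 25.80, 35.33], grand mean 26.921
SSB = Σnᵢ(x̄ᵢ−x̄)² = 868.449; SSW = ΣΣ(x−x̄ᵢ)² = 824.314
MSB = 868.449/3 = 289.4830; MSW = 824.314/34 = 24.2445
F = MSB/MSW = 11.9401
df = (3, 34)
p-value (upper-tail) = 0.00002
At α=0.05: p < α → reject H₀

reject H₀: yes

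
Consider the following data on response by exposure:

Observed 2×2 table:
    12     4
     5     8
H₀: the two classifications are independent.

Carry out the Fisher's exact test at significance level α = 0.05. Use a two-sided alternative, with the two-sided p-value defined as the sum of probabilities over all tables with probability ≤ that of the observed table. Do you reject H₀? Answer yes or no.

Margins: r₁=16, r₂=13, c₁=17, c₂=12, n=29
p_obs = C(16,12)·C(13,5)/C(29,17); sum pmf over tables with pmf ≤ p_obs
p-value (two-sided) = 0.06670
At α=0.05: p ≥ α → fail to reject H₀

reject H₀: no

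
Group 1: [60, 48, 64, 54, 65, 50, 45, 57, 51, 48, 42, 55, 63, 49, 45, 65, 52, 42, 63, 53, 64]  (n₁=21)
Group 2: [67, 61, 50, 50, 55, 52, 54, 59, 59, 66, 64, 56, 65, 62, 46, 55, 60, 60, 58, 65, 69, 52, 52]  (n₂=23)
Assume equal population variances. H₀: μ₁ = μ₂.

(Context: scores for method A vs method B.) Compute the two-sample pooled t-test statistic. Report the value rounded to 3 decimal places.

test statistic = -1.922

x̄₁=54.048, s₁=7.832, n₁=21
x̄₂=58.130, s₂=6.225, n₂=23
s_p² = [20·7.832² + 22·6.225²]/42 = 49.5134
SE = √(s_p²·(1/21+1/23)) = 2.1238
t = (54.048−58.130)/2.1238 = -1.9224
df = 42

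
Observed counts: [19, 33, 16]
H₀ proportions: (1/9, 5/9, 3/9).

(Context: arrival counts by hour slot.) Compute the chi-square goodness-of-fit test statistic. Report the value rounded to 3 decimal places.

n = 68; E_i = n·p_i = [7.56, 37.78, 22.67]
χ² = (19−7.56)²/7.56 + (33−37.78)²/37.78 + (16−22.67)²/22.67 = 19.9000
df = 2

test statistic = 19.900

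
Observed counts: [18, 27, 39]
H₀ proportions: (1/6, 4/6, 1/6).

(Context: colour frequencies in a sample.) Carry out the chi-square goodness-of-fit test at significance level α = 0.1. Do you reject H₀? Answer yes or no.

reject H₀: yes

n = 84; E_i = n·p_i = [14.00, 56.00, 14.00]
χ² = (18−14.00)²/14.00 + (27−56.00)²/56.00 + (39−14.00)²/14.00 = 60.8036
df = 2
p-value (upper-tail) = 0.00000
At α=0.1: p < α → reject H₀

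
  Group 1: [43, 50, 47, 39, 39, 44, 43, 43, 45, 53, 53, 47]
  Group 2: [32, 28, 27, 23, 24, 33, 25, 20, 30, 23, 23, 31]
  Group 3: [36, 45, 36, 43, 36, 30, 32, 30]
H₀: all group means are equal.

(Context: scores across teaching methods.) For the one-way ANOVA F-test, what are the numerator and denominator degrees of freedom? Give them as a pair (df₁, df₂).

k = 3 groups, N = 32 total
df = (k−1, N−k) = (3−1, 32−3) = (2, 29)

degrees of freedom = [2, 29]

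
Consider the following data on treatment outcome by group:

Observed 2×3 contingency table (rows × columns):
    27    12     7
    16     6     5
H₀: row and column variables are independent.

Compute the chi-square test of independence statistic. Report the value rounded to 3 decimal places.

test statistic = 0.217

Row totals [46, 27], col totals [43, 18, 12], n=73
χ² = (27−27.10)²/27.10 + (12−11.34)²/11.34 + (7−7.56)²/7.56 + (16−15.90)²/15.90 + (6−6.66)²/6.66 + (5−4.44)²/4.44 = 0.2168
df = 2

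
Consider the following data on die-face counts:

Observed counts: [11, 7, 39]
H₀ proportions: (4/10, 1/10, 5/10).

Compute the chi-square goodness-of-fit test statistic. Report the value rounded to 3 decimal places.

n = 57; E_i = n·p_i = [22.80, 5.70, 28.50]
χ² = (11−22.80)²/22.80 + (7−5.70)²/5.70 + (39−28.50)²/28.50 = 10.2719
df = 2

test statistic = 10.272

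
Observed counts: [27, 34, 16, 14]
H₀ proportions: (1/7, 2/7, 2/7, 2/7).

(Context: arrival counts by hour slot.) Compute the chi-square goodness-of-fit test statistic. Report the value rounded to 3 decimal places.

test statistic = 26.923

n = 91; E_i = n·p_i = [13.00, 26.00, 26.00, 26.00]
χ² = (27−13.00)²/13.00 + (34−26.00)²/26.00 + (16−26.00)²/26.00 + (14−26.00)²/26.00 = 26.9231
df = 3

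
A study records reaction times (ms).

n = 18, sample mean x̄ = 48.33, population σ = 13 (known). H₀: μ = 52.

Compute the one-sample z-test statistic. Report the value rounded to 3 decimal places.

test statistic = -1.198

SE = σ/√n = 13/√18 = 3.0641
z = (x̄−μ₀)/SE = (48.33−52)/3.0641 = -1.1977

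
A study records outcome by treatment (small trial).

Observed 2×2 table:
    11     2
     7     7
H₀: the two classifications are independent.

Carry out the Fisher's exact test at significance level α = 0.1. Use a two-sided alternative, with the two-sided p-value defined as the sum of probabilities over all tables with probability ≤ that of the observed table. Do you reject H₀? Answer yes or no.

Margins: r₁=13, r₂=14, c₁=18, c₂=9, n=27
p_obs = C(13,11)·C(14,7)/C(27,18); sum pmf over tables with pmf ≤ p_obs
p-value (two-sided) = 0.10319
At α=0.1: p ≥ α → fail to reject H₀

reject H₀: no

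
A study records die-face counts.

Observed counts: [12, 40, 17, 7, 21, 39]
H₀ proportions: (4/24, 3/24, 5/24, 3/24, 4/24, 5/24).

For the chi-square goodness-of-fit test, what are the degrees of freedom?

degrees of freedom = 5

df = k − 1 = 6 − 1 = 5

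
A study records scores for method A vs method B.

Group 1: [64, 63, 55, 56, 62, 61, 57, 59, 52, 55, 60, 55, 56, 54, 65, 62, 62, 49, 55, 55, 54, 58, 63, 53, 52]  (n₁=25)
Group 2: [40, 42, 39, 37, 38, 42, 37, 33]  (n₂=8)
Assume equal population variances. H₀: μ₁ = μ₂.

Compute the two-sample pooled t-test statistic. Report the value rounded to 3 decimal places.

test statistic = 11.450

x̄₁=57.480, s₁=4.350, n₁=25
x̄₂=38.500, s₂=2.976, n₂=8
s_p² = [24·4.350² + 7·2.976²]/31 = 16.6529
SE = √(s_p²·(1/25+1/8)) = 1.6576
t = (57.480−38.500)/1.6576 = 11.4501
df = 31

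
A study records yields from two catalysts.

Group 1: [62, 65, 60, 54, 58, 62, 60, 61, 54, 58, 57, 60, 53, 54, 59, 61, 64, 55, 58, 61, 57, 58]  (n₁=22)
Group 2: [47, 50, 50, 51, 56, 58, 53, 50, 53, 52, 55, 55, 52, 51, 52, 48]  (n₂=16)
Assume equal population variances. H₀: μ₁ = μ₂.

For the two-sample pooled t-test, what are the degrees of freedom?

df = n₁ + n₂ − 2 = 22 + 16 − 2 = 36

degrees of freedom = 36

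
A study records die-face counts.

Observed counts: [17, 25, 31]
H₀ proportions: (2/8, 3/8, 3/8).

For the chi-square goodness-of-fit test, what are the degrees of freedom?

df = k − 1 = 3 − 1 = 2

degrees of freedom = 2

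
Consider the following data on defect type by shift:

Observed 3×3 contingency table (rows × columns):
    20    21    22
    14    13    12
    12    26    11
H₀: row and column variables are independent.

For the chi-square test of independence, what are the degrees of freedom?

degrees of freedom = 4

df = (r−1)(c−1) = (3−1)·(3−1) = 4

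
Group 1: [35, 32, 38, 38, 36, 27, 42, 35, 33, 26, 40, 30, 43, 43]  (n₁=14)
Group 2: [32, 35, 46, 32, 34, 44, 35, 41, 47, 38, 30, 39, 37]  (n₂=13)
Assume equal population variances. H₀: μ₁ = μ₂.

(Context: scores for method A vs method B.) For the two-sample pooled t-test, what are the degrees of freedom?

df = n₁ + n₂ − 2 = 14 + 13 − 2 = 25

degrees of freedom = 25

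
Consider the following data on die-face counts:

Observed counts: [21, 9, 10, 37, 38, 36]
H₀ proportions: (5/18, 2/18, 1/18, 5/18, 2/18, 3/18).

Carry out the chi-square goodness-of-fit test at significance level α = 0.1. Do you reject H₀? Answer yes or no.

n = 151; E_i = n·p_i = [41.94, 16.78, 8.39, 41.94, 16.78, 25.17]
χ² = (21−41.94)²/41.94 + (9−16.78)²/16.78 + (10−8.39)²/8.39 + (37−41.94)²/41.94 + (38−16.78)²/16.78 + (36−25.17)²/25.17 = 46.4636
df = 5
p-value (upper-tail) = 0.00000
At α=0.1: p < α → reject H₀

reject H₀: yes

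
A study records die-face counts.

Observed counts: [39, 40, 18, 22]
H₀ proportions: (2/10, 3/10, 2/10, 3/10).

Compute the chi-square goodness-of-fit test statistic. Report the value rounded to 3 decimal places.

test statistic = 16.896

n = 119; E_i = n·p_i = [23.80, 35.70, 23.80, 35.70]
χ² = (39−23.80)²/23.80 + (40−35.70)²/35.70 + (18−23.80)²/23.80 + (22−35.70)²/35.70 = 16.8964
df = 3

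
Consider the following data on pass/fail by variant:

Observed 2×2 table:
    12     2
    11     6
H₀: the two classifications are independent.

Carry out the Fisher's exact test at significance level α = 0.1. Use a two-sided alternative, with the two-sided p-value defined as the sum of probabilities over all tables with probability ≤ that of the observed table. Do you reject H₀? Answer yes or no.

Margins: r₁=14, r₂=17, c₁=23, c₂=8, n=31
p_obs = C(14,12)·C(17,11)/C(31,23); sum pmf over tables with pmf ≤ p_obs
p-value (two-sided) = 0.23991
At α=0.1: p ≥ α → fail to reject H₀

reject H₀: no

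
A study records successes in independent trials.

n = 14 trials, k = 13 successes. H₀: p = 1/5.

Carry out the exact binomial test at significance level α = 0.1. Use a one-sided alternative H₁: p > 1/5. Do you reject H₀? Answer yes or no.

reject H₀: yes

Exact binomial: n=14, k=13, p₀=1/5=0.2000
P(X≥13) from Σ C(n,i)·p₀^i·(1−p₀)^(n−i)
p-value (one-sided, H₁ greater) = 0.00000
At α=0.1: p < α → reject H₀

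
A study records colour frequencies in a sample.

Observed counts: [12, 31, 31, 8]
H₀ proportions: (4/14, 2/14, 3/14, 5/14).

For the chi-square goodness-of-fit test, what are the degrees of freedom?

degrees of freedom = 3

df = k − 1 = 4 − 1 = 3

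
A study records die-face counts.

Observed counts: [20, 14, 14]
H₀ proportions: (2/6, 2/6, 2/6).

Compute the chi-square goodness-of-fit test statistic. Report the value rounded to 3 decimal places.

test statistic = 1.500

n = 48; E_i = n·p_i = [16.00, 16.00, 16.00]
χ² = (20−16.00)²/16.00 + (14−16.00)²/16.00 + (14−16.00)²/16.00 = 1.5000
df = 2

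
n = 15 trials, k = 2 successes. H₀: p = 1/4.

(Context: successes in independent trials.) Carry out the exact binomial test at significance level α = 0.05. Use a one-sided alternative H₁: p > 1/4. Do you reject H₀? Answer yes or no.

Exact binomial: n=15, k=2, p₀=1/4=0.2500
P(X≥2) from Σ C(n,i)·p₀^i·(1−p₀)^(n−i)
p-value (one-sided, H₁ greater) = 0.91982
At α=0.05: p ≥ α → fail to reject H₀

reject H₀: no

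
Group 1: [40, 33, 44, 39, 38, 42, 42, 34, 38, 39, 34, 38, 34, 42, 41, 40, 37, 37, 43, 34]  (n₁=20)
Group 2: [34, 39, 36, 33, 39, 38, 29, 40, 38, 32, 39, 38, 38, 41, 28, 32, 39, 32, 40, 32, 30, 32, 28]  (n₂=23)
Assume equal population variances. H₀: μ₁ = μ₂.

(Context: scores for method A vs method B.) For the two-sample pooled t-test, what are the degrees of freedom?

degrees of freedom = 41

df = n₁ + n₂ − 2 = 20 + 23 − 2 = 41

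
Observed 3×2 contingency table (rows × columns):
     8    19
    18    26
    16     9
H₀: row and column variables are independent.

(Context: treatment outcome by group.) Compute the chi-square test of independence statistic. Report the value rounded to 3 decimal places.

test statistic = 6.498

Row totals [27, 44, 25], col totals [42, 54], n=96
χ² = (8−11.81)²/11.81 + (19−15.19)²/15.19 + (18−19.25)²/19.25 + (26−24.75)²/24.75 + (16−10.94)²/10.94 + (9−14.06)²/14.06 = 6.4976
df = 2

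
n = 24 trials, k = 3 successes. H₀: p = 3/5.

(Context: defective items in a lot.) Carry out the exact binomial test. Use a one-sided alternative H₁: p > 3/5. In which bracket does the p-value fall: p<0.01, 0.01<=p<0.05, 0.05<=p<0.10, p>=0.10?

Exact binomial: n=24, k=3, p₀=3/5=0.6000
P(X≥3) from Σ C(n,i)·p₀^i·(1−p₀)^(n−i)
p-value (one-sided, H₁ greater) = 1.00000
→ bracket: p>=0.10

p-value bracket: p>=0.10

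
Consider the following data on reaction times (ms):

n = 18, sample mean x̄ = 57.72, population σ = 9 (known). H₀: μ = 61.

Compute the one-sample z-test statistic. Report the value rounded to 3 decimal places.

SE = σ/√n = 9/√18 = 2.1213
z = (x̄−μ₀)/SE = (57.72−61)/2.1213 = -1.5462

test statistic = -1.546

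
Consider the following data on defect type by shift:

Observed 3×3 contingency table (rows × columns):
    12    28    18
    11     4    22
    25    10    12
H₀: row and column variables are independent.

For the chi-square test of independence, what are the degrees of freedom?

degrees of freedom = 4

df = (r−1)(c−1) = (3−1)·(3−1) = 4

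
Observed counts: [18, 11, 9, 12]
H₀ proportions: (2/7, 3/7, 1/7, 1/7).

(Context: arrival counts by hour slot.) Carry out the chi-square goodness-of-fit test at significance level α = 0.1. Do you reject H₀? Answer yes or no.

n = 50; E_i = n·p_i = [14.29, 21.43, 7.14, 7.14]
χ² = (18−14.29)²/14.29 + (11−21.43)²/21.43 + (9−7.14)²/7.14 + (12−7.14)²/7.14 = 9.8267
df = 3
p-value (upper-tail) = 0.02010
At α=0.1: p < α → reject H₀

reject H₀: yes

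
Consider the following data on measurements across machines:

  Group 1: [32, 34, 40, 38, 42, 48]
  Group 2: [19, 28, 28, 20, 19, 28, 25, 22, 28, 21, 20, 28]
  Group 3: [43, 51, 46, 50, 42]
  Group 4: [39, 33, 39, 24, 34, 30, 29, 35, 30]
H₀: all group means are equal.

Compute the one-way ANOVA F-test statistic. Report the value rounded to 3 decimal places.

test statistic = 33.141

Group means [39.00, 23.83, 46.40, 32.56], grand mean 32.656
SSB = Σnᵢ(x̄ᵢ−x̄)² = 2120.130; SSW = ΣΣ(x−x̄ᵢ)² = 597.089
MSB = 2120.130/3 = 706.7100; MSW = 597.089/28 = 21.3246
F = MSB/MSW = 33.1406
df = (3, 28)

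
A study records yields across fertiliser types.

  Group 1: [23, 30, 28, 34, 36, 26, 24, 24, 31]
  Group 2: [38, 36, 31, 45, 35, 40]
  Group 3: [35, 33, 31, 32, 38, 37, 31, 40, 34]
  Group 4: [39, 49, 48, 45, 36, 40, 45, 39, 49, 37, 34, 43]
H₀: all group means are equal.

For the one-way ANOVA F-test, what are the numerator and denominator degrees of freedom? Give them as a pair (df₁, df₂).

k = 4 groups, N = 36 total
df = (k−1, N−k) = (4−1, 36−4) = (3, 32)

degrees of freedom = [3, 32]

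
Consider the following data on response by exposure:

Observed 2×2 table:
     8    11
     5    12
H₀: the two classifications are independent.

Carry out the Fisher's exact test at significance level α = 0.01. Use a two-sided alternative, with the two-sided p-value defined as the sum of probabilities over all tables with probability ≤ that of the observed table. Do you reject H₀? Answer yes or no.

Margins: r₁=19, r₂=17, c₁=13, c₂=23, n=36
p_obs = C(19,8)·C(17,5)/C(36,13); sum pmf over tables with pmf ≤ p_obs
p-value (two-sided) = 0.50179
At α=0.01: p ≥ α → fail to reject H₀

reject H₀: no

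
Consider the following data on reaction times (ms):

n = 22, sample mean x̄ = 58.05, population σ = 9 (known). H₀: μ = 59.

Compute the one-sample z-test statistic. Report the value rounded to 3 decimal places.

SE = σ/√n = 9/√22 = 1.9188
z = (x̄−μ₀)/SE = (58.05−59)/1.9188 = -0.4951

test statistic = -0.495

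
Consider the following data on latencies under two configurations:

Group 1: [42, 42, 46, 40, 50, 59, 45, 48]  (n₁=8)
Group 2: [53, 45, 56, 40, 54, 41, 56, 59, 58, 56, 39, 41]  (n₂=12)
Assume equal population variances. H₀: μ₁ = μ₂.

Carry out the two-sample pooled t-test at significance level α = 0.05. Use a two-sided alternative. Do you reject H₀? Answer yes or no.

reject H₀: no

x̄₁=46.500, s₁=6.047, n₁=8
x̄₂=49.833, s₂=7.895, n₂=12
s_p² = [7·6.047² + 11·7.895²]/18 = 52.3148
SE = √(s_p²·(1/8+1/12)) = 3.3014
t = (46.500−49.833)/3.3014 = -1.0097
df = 18
p-value (two-sided) = 0.32603
At α=0.05: p ≥ α → fail to reject H₀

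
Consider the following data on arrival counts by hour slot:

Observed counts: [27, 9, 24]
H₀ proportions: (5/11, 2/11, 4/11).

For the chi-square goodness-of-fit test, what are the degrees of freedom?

df = k − 1 = 3 − 1 = 2

degrees of freedom = 2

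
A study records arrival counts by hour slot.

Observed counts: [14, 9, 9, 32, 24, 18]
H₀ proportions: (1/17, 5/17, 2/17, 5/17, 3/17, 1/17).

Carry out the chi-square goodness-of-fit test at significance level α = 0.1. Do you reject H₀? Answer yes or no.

n = 106; E_i = n·p_i = [6.24, 31.18, 12.47, 31.18, 18.71, 6.24]
χ² = (14−6.24)²/6.24 + (9−31.18)²/31.18 + (9−12.47)²/12.47 + (32−31.18)²/31.18 + (24−18.71)²/18.71 + (18−6.24)²/6.24 = 50.1274
df = 5
p-value (upper-tail) = 0.00000
At α=0.1: p < α → reject H₀

reject H₀: yes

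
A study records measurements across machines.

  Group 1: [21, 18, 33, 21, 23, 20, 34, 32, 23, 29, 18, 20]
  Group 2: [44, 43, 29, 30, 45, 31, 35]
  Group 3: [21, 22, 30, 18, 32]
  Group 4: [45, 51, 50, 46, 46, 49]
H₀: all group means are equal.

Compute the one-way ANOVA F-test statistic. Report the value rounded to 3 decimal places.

Group means [24.33, 36.71, 24.60, 47.83], grand mean 31.967
SSB = Σnᵢ(x̄ᵢ−x̄)² = 2638.838; SSW = ΣΣ(x−x̄ᵢ)² = 872.129
MSB = 2638.838/3 = 879.6127; MSW = 872.129/26 = 33.5434
F = MSB/MSW = 26.2231
df = (3, 26)

test statistic = 26.223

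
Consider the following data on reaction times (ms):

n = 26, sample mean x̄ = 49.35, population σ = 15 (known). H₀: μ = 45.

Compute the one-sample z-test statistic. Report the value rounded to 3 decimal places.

test statistic = 1.479

SE = σ/√n = 15/√26 = 2.9417
z = (x̄−μ₀)/SE = (49.35−45)/2.9417 = 1.4787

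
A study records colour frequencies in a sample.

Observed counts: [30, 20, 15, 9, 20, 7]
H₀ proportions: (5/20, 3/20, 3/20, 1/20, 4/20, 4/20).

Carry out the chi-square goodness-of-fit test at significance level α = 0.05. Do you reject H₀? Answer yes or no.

reject H₀: yes

n = 101; E_i = n·p_i = [25.25, 15.15, 15.15, 5.05, 20.20, 20.20]
χ² = (30−25.25)²/25.25 + (20−15.15)²/15.15 + (15−15.15)²/15.15 + (9−5.05)²/5.05 + (20−20.20)²/20.20 + (7−20.20)²/20.20 = 14.1650
df = 5
p-value (upper-tail) = 0.01459
At α=0.05: p < α → reject H₀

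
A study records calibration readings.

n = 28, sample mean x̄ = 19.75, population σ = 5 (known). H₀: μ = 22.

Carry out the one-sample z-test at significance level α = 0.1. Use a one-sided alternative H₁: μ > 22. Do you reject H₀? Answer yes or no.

reject H₀: no

SE = σ/√n = 5/√28 = 0.9449
z = (x̄−μ₀)/SE = (19.75−22)/0.9449 = -2.3812
p-value (one-sided, H₁ greater) = 0.99137
At α=0.1: p ≥ α → fail to reject H₀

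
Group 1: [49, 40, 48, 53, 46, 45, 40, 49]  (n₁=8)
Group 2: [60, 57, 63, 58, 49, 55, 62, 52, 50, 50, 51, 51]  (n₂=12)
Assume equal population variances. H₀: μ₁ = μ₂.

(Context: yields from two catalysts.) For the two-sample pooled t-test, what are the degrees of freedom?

df = n₁ + n₂ − 2 = 8 + 12 − 2 = 18

degrees of freedom = 18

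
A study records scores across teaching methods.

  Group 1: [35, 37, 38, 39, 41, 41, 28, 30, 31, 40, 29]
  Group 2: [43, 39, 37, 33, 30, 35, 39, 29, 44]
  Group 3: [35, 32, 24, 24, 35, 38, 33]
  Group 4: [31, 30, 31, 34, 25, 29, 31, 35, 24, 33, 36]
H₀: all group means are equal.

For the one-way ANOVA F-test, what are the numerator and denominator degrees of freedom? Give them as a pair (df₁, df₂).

k = 4 groups, N = 38 total
df = (k−1, N−k) = (4−1, 38−4) = (3, 34)

degrees of freedom = [3, 34]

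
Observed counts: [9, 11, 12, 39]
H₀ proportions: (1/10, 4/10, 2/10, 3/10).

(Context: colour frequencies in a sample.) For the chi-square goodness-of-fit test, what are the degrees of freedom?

df = k − 1 = 4 − 1 = 3

degrees of freedom = 3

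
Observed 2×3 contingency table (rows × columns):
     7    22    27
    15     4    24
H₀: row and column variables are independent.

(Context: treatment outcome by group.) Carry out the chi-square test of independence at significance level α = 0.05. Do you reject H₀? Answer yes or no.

Row totals [56, 43], col totals [22, 26, 51], n=99
χ² = (7−12.44)²/12.44 + (22−14.71)²/14.71 + (27−28.85)²/28.85 + (15−9.56)²/9.56 + (4−11.29)²/11.29 + (24−22.15)²/22.15 = 14.0829
df = 2
p-value (upper-tail) = 0.00087
At α=0.05: p < α → reject H₀

reject H₀: yes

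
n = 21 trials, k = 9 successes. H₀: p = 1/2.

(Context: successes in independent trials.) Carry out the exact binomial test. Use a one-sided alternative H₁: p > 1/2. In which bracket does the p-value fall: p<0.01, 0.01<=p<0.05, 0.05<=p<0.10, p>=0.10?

Exact binomial: n=21, k=9, p₀=1/2=0.5000
P(X≥9) from Σ C(n,i)·p₀^i·(1−p₀)^(n−i)
p-value (one-sided, H₁ greater) = 0.80834
→ bracket: p>=0.10

p-value bracket: p>=0.10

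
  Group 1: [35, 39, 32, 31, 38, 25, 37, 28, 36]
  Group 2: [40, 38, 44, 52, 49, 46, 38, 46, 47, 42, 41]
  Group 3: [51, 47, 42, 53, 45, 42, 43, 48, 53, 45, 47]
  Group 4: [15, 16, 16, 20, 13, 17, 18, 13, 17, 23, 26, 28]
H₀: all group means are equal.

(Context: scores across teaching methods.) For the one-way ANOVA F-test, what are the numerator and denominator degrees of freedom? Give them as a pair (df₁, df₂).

degrees of freedom = [3, 39]

k = 4 groups, N = 43 total
df = (k−1, N−k) = (4−1, 43−4) = (3, 39)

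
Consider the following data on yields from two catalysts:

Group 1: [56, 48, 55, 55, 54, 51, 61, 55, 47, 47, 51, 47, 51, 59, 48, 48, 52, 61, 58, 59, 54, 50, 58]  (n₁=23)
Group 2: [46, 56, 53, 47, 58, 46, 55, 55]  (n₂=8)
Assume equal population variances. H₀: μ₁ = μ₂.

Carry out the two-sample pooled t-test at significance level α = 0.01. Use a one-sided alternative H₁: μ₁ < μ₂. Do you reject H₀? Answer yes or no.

x̄₁=53.261, s₁=4.654, n₁=23
x̄₂=52.000, s₂=4.899, n₂=8
s_p² = [22·4.654² + 7·4.899²]/29 = 22.2219
SE = √(s_p²·(1/23+1/8)) = 1.9349
t = (53.261−52.000)/1.9349 = 0.6516
df = 29
p-value (one-sided, H₁ less) = 0.74012
At α=0.01: p ≥ α → fail to reject H₀

reject H₀: no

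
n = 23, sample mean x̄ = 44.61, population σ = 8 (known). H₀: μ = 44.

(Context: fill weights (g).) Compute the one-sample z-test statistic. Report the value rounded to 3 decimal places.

test statistic = 0.366

SE = σ/√n = 8/√23 = 1.6681
z = (x̄−μ₀)/SE = (44.61−44)/1.6681 = 0.3657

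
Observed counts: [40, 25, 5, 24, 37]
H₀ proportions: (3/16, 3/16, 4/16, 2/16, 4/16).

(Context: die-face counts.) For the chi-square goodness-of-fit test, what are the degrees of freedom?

degrees of freedom = 4

df = k − 1 = 5 − 1 = 4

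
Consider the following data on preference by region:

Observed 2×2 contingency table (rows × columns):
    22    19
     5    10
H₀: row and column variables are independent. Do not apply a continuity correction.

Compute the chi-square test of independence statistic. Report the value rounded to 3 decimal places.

Row totals [41, 15], col totals [27, 29], n=56
χ² = (22−19.77)²/19.77 + (19−21.23)²/21.23 + (5−7.23)²/7.23 + (10−7.77)²/7.77 = 1.8171
df = 1

test statistic = 1.817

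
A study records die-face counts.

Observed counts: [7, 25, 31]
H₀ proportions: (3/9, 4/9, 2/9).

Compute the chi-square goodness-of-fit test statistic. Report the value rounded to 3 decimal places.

test statistic = 30.298

n = 63; E_i = n·p_i = [21.00, 28.00, 14.00]
χ² = (7−21.00)²/21.00 + (25−28.00)²/28.00 + (31−14.00)²/14.00 = 30.2976
df = 2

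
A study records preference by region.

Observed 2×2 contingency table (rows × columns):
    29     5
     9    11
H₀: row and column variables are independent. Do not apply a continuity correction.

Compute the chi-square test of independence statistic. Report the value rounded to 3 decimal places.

test statistic = 9.806

Row totals [34, 20], col totals [38, 16], n=54
χ² = (29−23.93)²/23.93 + (5−10.07)²/10.07 + (9−14.07)²/14.07 + (11−5.93)²/5.93 = 9.8058
df = 1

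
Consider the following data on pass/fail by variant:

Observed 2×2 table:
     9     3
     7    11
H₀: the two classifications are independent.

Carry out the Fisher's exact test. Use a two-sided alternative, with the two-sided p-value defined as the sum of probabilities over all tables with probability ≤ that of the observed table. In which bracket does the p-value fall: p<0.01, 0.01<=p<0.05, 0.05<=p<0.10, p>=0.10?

Margins: r₁=12, r₂=18, c₁=16, c₂=14, n=30
p_obs = C(12,9)·C(18,7)/C(30,16); sum pmf over tables with pmf ≤ p_obs
p-value (two-sided) = 0.07172
→ bracket: 0.05<=p<0.10

p-value bracket: 0.05<=p<0.10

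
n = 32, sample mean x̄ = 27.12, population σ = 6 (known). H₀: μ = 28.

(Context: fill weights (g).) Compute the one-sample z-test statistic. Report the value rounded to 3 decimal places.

SE = σ/√n = 6/√32 = 1.0607
z = (x̄−μ₀)/SE = (27.12−28)/1.0607 = -0.8297

test statistic = -0.830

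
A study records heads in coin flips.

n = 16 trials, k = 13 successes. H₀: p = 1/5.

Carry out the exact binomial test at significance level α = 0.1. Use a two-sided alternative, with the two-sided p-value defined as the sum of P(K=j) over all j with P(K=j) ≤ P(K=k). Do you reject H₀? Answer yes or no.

reject H₀: yes

Exact binomial: n=16, k=13, p₀=1/5=0.2000
P(X=j) = C(n,j)·p₀^j·(1−p₀)^(n−j); p = Σ P(X=j) over j with P(X=j) ≤ P(X=13)
p-value (two-sided) = 0.00000
At α=0.1: p < α → reject H₀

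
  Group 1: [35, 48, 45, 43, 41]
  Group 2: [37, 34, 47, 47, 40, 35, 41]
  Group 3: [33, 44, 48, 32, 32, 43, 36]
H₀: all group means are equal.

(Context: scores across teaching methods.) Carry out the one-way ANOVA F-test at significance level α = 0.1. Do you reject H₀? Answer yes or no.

Group means [42.40, 40.14, 38.29], grand mean 40.053
SSB = Σnᵢ(x̄ᵢ−x̄)² = 49.462; SSW = ΣΣ(x−x̄ᵢ)² = 525.486
MSB = 49.462/2 = 24.7308; MSW = 525.486/16 = 32.8429
F = MSB/MSW = 0.7530
df = (2, 16)
p-value (upper-tail) = 0.48693
At α=0.1: p ≥ α → fail to reject H₀

reject H₀: no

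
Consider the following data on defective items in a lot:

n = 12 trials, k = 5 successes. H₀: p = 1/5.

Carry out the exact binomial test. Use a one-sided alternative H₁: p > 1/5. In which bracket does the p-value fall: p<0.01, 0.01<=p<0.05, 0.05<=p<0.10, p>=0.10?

p-value bracket: 0.05<=p<0.10

Exact binomial: n=12, k=5, p₀=1/5=0.2000
P(X≥5) from Σ C(n,i)·p₀^i·(1−p₀)^(n−i)
p-value (one-sided, H₁ greater) = 0.07256
→ bracket: 0.05<=p<0.10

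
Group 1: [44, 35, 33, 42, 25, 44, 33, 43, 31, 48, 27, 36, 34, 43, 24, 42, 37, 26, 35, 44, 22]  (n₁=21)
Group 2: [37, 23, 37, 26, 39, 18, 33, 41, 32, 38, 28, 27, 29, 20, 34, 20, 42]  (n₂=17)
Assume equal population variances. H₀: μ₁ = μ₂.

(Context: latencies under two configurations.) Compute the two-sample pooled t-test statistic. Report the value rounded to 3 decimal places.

test statistic = 1.905

x̄₁=35.619, s₁=7.730, n₁=21
x̄₂=30.824, s₂=7.699, n₂=17
s_p² = [20·7.730² + 16·7.699²]/36 = 59.5395
SE = √(s_p²·(1/21+1/17)) = 2.5174
t = (35.619−30.824)/2.5174 = 1.9049
df = 36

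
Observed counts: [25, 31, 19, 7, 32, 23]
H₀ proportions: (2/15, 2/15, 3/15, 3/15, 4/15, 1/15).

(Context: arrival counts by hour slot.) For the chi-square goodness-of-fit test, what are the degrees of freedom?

degrees of freedom = 5

df = k − 1 = 6 − 1 = 5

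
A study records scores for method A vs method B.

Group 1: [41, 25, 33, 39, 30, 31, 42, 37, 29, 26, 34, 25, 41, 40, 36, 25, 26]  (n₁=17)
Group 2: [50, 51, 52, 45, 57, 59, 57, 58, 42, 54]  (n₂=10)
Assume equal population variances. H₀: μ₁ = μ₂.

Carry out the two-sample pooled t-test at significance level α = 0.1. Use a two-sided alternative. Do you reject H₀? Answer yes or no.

x̄₁=32.941, s₁=6.319, n₁=17
x̄₂=52.500, s₂=5.681, n₂=10
s_p² = [16·6.319² + 9·5.681²]/25 = 37.1776
SE = √(s_p²·(1/17+1/10)) = 2.4300
t = (32.941−52.500)/2.4300 = -8.0490
df = 25
p-value (two-sided) = 0.00000
At α=0.1: p < α → reject H₀

reject H₀: yes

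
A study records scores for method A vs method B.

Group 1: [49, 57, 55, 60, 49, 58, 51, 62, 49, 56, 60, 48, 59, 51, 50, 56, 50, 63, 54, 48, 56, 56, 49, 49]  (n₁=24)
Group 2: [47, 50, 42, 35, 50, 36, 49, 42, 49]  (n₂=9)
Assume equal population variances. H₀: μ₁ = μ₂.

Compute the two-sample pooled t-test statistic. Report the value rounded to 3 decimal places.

x̄₁=53.958, s₁=4.805, n₁=24
x̄₂=44.444, s₂=5.940, n₂=9
s_p² = [23·4.805² + 8·5.940²]/31 = 26.2316
SE = √(s_p²·(1/24+1/9)) = 2.0019
t = (53.958−44.444)/2.0019 = 4.7524
df = 31

test statistic = 4.752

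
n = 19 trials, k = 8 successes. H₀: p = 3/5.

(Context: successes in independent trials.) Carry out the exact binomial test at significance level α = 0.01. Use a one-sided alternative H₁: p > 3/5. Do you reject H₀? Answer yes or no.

reject H₀: no

Exact binomial: n=19, k=8, p₀=3/5=0.6000
P(X≥8) from Σ C(n,i)·p₀^i·(1−p₀)^(n−i)
p-value (one-sided, H₁ greater) = 0.96477
At α=0.01: p ≥ α → fail to reject H₀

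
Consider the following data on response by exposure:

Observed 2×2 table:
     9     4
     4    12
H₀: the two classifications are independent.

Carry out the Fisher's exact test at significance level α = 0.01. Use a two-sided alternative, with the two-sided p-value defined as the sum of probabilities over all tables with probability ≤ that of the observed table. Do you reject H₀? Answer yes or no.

Margins: r₁=13, r₂=16, c₁=13, c₂=16, n=29
p_obs = C(13,9)·C(16,4)/C(29,13); sum pmf over tables with pmf ≤ p_obs
p-value (two-sided) = 0.02705
At α=0.01: p ≥ α → fail to reject H₀

reject H₀: no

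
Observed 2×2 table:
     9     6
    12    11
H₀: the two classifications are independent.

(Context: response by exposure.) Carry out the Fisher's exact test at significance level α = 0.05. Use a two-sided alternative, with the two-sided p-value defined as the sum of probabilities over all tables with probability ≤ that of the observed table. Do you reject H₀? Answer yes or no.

reject H₀: no

Margins: r₁=15, r₂=23, c₁=21, c₂=17, n=38
p_obs = C(15,9)·C(23,12)/C(38,21); sum pmf over tables with pmf ≤ p_obs
p-value (two-sided) = 0.74421
At α=0.05: p ≥ α → fail to reject H₀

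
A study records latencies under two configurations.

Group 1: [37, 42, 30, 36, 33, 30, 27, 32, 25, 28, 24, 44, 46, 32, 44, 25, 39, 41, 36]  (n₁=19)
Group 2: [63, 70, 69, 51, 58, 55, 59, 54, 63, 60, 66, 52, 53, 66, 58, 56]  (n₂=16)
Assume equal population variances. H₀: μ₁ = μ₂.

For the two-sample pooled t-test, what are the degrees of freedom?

df = n₁ + n₂ − 2 = 19 + 16 − 2 = 33

degrees of freedom = 33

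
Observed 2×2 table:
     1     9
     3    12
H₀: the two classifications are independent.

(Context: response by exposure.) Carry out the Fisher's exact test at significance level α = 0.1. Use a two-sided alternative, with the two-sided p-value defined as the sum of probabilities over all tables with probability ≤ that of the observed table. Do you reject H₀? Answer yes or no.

reject H₀: no

Margins: r₁=10, r₂=15, c₁=4, c₂=21, n=25
p_obs = C(10,1)·C(15,3)/C(25,4); sum pmf over tables with pmf ≤ p_obs
p-value (two-sided) = 0.62648
At α=0.1: p ≥ α → fail to reject H₀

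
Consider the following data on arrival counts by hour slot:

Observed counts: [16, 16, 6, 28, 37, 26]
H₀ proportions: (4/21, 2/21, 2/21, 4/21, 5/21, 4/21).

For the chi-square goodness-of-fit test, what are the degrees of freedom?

df = k − 1 = 6 − 1 = 5

degrees of freedom = 5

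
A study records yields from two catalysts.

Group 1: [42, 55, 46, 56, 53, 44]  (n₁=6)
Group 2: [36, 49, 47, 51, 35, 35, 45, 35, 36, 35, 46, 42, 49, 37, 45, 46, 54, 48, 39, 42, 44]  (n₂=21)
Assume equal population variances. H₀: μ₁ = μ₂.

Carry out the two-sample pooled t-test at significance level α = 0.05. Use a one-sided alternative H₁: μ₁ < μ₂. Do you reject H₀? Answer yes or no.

reject H₀: no

x̄₁=49.333, s₁=6.055, n₁=6
x̄₂=42.667, s₂=6.044, n₂=21
s_p² = [5·6.055² + 20·6.044²]/25 = 36.5600
SE = √(s_p²·(1/6+1/21)) = 2.7990
t = (49.333−42.667)/2.7990 = 2.3818
df = 25
p-value (one-sided, H₁ less) = 0.98742
At α=0.05: p ≥ α → fail to reject H₀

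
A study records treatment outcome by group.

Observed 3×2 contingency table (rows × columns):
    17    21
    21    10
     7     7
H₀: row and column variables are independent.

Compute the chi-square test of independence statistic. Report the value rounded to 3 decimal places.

Row totals [38, 31, 14], col totals [45, 38], n=83
χ² = (17−20.60)²/20.60 + (21−17.40)²/17.40 + (21−16.81)²/16.81 + (10−14.19)²/14.19 + (7−7.59)²/7.59 + (7−6.41)²/6.41 = 3.7607
df = 2

test statistic = 3.761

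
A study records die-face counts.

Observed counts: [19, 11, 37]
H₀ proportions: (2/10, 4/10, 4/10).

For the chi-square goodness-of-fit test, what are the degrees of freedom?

df = k − 1 = 3 − 1 = 2

degrees of freedom = 2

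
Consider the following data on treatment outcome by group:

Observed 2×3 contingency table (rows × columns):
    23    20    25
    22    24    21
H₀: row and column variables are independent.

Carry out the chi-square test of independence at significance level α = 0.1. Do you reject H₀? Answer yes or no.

reject H₀: no

Row totals [68, 67], col totals [45, 44, 46], n=135
χ² = (23−22.67)²/22.67 + (20−22.16)²/22.16 + (25−23.17)²/23.17 + (22−22.33)²/22.33 + (24−21.84)²/21.84 + (21−22.83)²/22.83 = 0.7263
df = 2
p-value (upper-tail) = 0.69548
At α=0.1: p ≥ α → fail to reject H₀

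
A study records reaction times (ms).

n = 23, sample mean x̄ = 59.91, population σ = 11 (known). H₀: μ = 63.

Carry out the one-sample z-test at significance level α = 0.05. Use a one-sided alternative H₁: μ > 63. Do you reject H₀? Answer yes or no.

reject H₀: no

SE = σ/√n = 11/√23 = 2.2937
z = (x̄−μ₀)/SE = (59.91−63)/2.2937 = -1.3472
p-value (one-sided, H₁ greater) = 0.91104
At α=0.05: p ≥ α → fail to reject H₀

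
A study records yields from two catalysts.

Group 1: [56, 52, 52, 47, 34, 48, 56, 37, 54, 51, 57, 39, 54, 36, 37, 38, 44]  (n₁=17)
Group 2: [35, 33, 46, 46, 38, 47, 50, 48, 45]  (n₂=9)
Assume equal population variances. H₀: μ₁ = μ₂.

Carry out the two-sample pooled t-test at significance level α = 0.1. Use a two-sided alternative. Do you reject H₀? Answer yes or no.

x̄₁=46.588, s₁=8.171, n₁=17
x̄₂=43.111, s₂=6.133, n₂=9
s_p² = [16·8.171² + 8·6.133²]/24 = 57.0419
SE = √(s_p²·(1/17+1/9)) = 3.1134
t = (46.588−43.111)/3.1134 = 1.1168
df = 24
p-value (two-sided) = 0.27513
At α=0.1: p ≥ α → fail to reject H₀

reject H₀: no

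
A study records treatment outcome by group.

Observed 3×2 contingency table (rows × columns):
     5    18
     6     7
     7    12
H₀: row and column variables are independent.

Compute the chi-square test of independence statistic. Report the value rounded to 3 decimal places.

Row totals [23, 13, 19], col totals [18, 37], n=55
χ² = (5−7.53)²/7.53 + (18−15.47)²/15.47 + (6−4.25)²/4.25 + (7−8.75)²/8.75 + (7−6.22)²/6.22 + (12−12.78)²/12.78 = 2.4719
df = 2

test statistic = 2.472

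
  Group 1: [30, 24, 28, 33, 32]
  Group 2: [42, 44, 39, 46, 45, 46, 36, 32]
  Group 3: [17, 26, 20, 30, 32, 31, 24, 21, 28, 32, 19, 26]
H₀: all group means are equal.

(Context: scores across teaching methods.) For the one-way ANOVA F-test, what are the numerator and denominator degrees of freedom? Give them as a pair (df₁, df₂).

degrees of freedom = [2, 22]

k = 3 groups, N = 25 total
df = (k−1, N−k) = (3−1, 25−3) = (2, 22)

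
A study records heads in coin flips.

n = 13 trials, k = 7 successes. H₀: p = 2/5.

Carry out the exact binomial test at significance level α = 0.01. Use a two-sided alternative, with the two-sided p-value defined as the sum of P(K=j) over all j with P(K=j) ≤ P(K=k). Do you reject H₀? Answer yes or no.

reject H₀: no

Exact binomial: n=13, k=7, p₀=2/5=0.4000
P(X=j) = C(n,j)·p₀^j·(1−p₀)^(n−j); p = Σ P(X=j) over j with P(X=j) ≤ P(X=7)
p-value (two-sided) = 0.39742
At α=0.01: p ≥ α → fail to reject H₀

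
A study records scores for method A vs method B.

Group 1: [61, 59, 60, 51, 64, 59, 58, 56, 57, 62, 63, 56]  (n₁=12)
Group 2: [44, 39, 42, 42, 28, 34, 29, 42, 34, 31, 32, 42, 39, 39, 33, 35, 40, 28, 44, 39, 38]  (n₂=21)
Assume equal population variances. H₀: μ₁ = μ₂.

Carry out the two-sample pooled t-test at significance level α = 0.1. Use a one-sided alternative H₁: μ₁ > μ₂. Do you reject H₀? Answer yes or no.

reject H₀: yes

x̄₁=58.833, s₁=3.589, n₁=12
x̄₂=36.857, s₂=5.237, n₂=21
s_p² = [11·3.589² + 20·5.237²]/31 = 22.2657
SE = √(s_p²·(1/12+1/21)) = 1.7076
t = (58.833−36.857)/1.7076 = 12.8700
df = 31
p-value (one-sided, H₁ greater) = 0.00000
At α=0.1: p < α → reject H₀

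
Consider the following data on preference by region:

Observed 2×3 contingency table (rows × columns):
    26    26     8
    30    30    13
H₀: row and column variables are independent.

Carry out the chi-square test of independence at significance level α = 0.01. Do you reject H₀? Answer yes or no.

Row totals [60, 73], col totals [56, 56, 21], n=133
χ² = (26−25.26)²/25.26 + (26−25.26)²/25.26 + (8−9.47)²/9.47 + (30−30.74)²/30.74 + (30−30.74)²/30.74 + (13−11.53)²/11.53 = 0.4960
df = 2
p-value (upper-tail) = 0.78037
At α=0.01: p ≥ α → fail to reject H₀

reject H₀: no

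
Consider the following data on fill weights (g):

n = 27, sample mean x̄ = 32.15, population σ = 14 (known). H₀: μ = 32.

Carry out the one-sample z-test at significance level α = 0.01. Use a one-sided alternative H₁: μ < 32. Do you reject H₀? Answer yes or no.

reject H₀: no

SE = σ/√n = 14/√27 = 2.6943
z = (x̄−μ₀)/SE = (32.15−32)/2.6943 = 0.0557
p-value (one-sided, H₁ less) = 0.52220
At α=0.01: p ≥ α → fail to reject H₀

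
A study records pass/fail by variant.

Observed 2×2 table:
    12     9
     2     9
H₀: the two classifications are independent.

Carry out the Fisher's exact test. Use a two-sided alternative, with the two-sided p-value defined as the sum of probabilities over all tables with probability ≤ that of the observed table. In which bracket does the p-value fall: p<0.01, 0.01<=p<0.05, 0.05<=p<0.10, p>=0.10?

p-value bracket: 0.05<=p<0.10

Margins: r₁=21, r₂=11, c₁=14, c₂=18, n=32
p_obs = C(21,12)·C(11,2)/C(32,14); sum pmf over tables with pmf ≤ p_obs
p-value (two-sided) = 0.06079
→ bracket: 0.05<=p<0.10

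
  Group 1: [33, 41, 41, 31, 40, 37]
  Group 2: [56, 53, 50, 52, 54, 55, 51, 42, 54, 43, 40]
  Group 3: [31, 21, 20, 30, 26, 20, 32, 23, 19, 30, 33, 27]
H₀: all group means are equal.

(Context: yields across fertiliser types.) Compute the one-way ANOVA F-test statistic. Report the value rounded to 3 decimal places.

Group means [37.17, 50.00, 26.00], grand mean 37.414
SSB = Σnᵢ(x̄ᵢ−x̄)² = 3306.201; SSW = ΣΣ(x−x̄ᵢ)² = 710.833
MSB = 3306.201/2 = 1653.1006; MSW = 710.833/26 = 27.3397
F = MSB/MSW = 60.4651
df = (2, 26)

test statistic = 60.465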